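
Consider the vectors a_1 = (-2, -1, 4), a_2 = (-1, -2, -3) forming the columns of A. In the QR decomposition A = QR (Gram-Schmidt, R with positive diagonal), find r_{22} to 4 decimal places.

r_{22} = 3.3094

a_1 = (-2, -1, 4); ‖a_1‖ = 4.5826, so q_1 = (-0.4364, -0.2182, 0.8729).
q_1·a_2 = (-0.4364)·(-1) + (-0.2182)·(-2) + 0.8729·(-3) = -1.7457.
u_2 = a_2 + 1.7457·q_1 = (-1.7619, -2.3810, -1.4762).
r_{22} = ‖u_2‖ = 3.3094.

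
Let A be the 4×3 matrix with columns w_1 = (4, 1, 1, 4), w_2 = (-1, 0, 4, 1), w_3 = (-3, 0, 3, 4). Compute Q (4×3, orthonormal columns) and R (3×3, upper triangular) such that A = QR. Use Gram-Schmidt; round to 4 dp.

Q = [[0.6860, -0.3512, -0.6208], [0.1715, -0.0281, -0.0227], [0.1715, 0.9273, -0.3326], [0.6860, 0.1264, 0.7096]], R = [[5.8310, 0.6860, 1.2005], [0.0000, 4.1868, 4.3414], [0.0000, 0.0000, 3.7029]]

w_1 = (4, 1, 1, 4); ‖w_1‖ = 5.8310, so q_1 = (0.6860, 0.1715, 0.1715, 0.6860).
q_1·w_2 = 0.6860·(-1) + 0.1715·0 + 0.1715·4 + 0.6860·1 = 0.6860.
u_2 = w_2 − 0.6860·q_1 = (-1.4706, -0.1176, 3.8824, 0.5294).
‖u_2‖ = 4.1868, so q_2 = (-0.3512, -0.0281, 0.9273, 0.1264).
q_1·w_3 = 0.6860·(-3) + 0.1715·0 + 0.1715·3 + 0.6860·4 = 1.2005; q_2·w_3 = (-0.3512)·(-3) + (-0.0281)·0 + 0.9273·3 + 0.1264·4 = 4.3414.
u_3 = w_3 − 1.2005·q_1 − 4.3414·q_2 = (-2.2987, -0.0839, -1.2315, 2.6275).
‖u_3‖ = 3.7029, so q_3 = (-0.6208, -0.0227, -0.3326, 0.7096).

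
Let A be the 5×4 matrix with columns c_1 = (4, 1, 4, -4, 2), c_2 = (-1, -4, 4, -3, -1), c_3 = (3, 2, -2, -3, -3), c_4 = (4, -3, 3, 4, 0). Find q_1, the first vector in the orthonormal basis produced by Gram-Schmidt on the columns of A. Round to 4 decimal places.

c_1 = (4, 1, 4, -4, 2); ‖c_1‖ = 7.2801, so q_1 = (0.5494, 0.1374, 0.5494, -0.5494, 0.2747).

q_1 = (0.5494, 0.1374, 0.5494, -0.5494, 0.2747)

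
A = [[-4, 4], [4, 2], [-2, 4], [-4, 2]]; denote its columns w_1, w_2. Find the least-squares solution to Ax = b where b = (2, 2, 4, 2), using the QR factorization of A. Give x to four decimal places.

x = (0.0851, 0.8511)

w_1 = (-4, 4, -2, -4); ‖w_1‖ = 7.2111, so q_1 = (-0.5547, 0.5547, -0.2774, -0.5547).
q_1·w_2 = (-0.5547)·4 + 0.5547·2 + (-0.2774)·4 + (-0.5547)·2 = -3.3282.
u_2 = w_2 + 3.3282·q_1 = (2.1538, 3.8462, 3.0769, 0.1538).
‖u_2‖ = 5.3780, so q_2 = (0.4005, 0.7152, 0.5721, 0.0286).
Qᵀb = (-2.2188, 4.5770).
Back-substitute: x_2 = 4.5770/5.3780 = 0.8511.
x_1 = (-2.2188 + 3.3282·0.8511)/7.2111 = 0.0851.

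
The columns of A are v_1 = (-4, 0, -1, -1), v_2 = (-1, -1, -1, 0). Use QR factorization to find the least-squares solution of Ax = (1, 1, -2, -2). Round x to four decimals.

x = (0.0000, 0.0000)

v_1 = (-4, 0, -1, -1); ‖v_1‖ = 4.2426, so e_1 = (-0.9428, 0.0000, -0.2357, -0.2357).
e_1·v_2 = (-0.9428)·(-1) + 0.0000·(-1) + (-0.2357)·(-1) + (-0.2357)·0 = 1.1785.
u_2 = v_2 − 1.1785·e_1 = (0.1111, -1.0000, -0.7222, 0.2778).
‖u_2‖ = 1.2693, so e_2 = (0.0875, -0.7878, -0.5690, 0.2188).
Qᵀb = (0.0000, 0.0000).
Back-substitute: x_2 = 0.0000/1.2693 = 0.0000.
x_1 = (0.0000 − 1.1785·0.0000)/4.2426 = 0.0000.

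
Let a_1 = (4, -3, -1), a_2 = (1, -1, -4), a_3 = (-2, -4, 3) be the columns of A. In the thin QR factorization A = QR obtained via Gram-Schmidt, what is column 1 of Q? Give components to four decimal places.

q_1 = (0.7845, -0.5883, -0.1961)

a_1 = (4, -3, -1); ‖a_1‖ = 5.0990, so q_1 = (0.7845, -0.5883, -0.1961).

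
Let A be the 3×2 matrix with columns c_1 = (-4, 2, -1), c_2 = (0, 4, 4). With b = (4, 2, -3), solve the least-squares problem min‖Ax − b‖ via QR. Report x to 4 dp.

x = (-0.4146, -0.0732)

c_1 = (-4, 2, -1); ‖c_1‖ = 4.5826, so e_1 = (-0.8729, 0.4364, -0.2182).
e_1·c_2 = (-0.8729)·0 + 0.4364·4 + (-0.2182)·4 = 0.8729.
u_2 = c_2 − 0.8729·e_1 = (0.7619, 3.6190, 4.1905).
‖u_2‖ = 5.5891, so e_2 = (0.1363, 0.6475, 0.7498).
Qᵀb = (-1.9640, -0.4090).
Back-substitute: x_2 = -0.4090/5.5891 = -0.0732.
x_1 = (-1.9640 − 0.8729·(-0.0732))/4.5826 = -0.4146.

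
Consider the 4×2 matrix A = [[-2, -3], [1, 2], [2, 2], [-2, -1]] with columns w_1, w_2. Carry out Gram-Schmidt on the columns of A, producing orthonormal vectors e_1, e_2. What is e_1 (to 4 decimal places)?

e_1 = (-0.5547, 0.2774, 0.5547, -0.5547)

w_1 = (-2, 1, 2, -2); ‖w_1‖ = 3.6056, so e_1 = (-0.5547, 0.2774, 0.5547, -0.5547).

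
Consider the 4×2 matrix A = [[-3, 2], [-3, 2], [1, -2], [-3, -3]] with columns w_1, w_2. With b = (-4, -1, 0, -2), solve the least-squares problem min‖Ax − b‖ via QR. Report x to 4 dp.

w_1 = (-3, -3, 1, -3); ‖w_1‖ = 5.2915, so q_1 = (-0.5669, -0.5669, 0.1890, -0.5669).
q_1·w_2 = (-0.5669)·2 + (-0.5669)·2 + 0.1890·(-2) + (-0.5669)·(-3) = -0.9449.
u_2 = w_2 + 0.9449·q_1 = (1.4643, 1.4643, -1.8214, -3.5357).
‖u_2‖ = 4.4841, so q_2 = (0.3266, 0.3266, -0.4062, -0.7885).
Qᵀb = (3.9686, -0.0558).
Back-substitute: x_2 = -0.0558/4.4841 = -0.0124.
x_1 = (3.9686 + 0.9449·(-0.0124))/5.2915 = 0.7478.

x = (0.7478, -0.0124)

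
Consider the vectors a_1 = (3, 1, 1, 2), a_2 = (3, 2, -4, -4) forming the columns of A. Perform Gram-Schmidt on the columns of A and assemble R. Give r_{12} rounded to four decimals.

a_1 = (3, 1, 1, 2); ‖a_1‖ = 3.8730, so e_1 = (0.7746, 0.2582, 0.2582, 0.5164).
r_{12} = e_1·a_2 = -0.2582.

r_{12} = -0.2582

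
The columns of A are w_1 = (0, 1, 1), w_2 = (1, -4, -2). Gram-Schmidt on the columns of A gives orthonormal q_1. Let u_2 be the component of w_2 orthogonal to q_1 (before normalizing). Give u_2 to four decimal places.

u_2 = (1.0000, -1.0000, 1.0000)

q_1 = w_1/‖w_1‖ = (0, 1, 1)/1.4142 = (0.0000, 0.7071, 0.7071).
r_{12} = q_1·w_2 = -4.2426.
u_2 = w_2 + 4.2426·q_1 = (1.0000, -1.0000, 1.0000).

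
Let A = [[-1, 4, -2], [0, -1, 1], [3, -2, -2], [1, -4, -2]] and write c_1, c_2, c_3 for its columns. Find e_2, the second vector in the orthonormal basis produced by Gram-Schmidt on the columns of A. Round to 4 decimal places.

e_2 = (0.6227, -0.2283, 0.4151, -0.6227)

c_1 = (-1, 0, 3, 1); ‖c_1‖ = 3.3166, so e_1 = (-0.3015, 0.0000, 0.9045, 0.3015).
e_1·c_2 = (-0.3015)·4 + 0.0000·(-1) + 0.9045·(-2) + 0.3015·(-4) = -4.2212.
u_2 = c_2 + 4.2212·e_1 = (2.7273, -1.0000, 1.8182, -2.7273).
‖u_2‖ = 4.3797, so e_2 = (0.6227, -0.2283, 0.4151, -0.6227).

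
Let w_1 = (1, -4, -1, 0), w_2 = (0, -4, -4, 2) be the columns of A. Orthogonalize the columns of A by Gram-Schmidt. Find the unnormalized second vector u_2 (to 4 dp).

w_1 = (1, -4, -1, 0); ‖w_1‖ = 4.2426, so e_1 = (0.2357, -0.9428, -0.2357, 0.0000).
e_1·w_2 = 0.2357·0 + (-0.9428)·(-4) + (-0.2357)·(-4) + 0.0000·2 = 4.7140.
u_2 = w_2 − 4.7140·e_1 = (-1.1111, 0.4444, -2.8889, 2.0000).

u_2 = (-1.1111, 0.4444, -2.8889, 2.0000)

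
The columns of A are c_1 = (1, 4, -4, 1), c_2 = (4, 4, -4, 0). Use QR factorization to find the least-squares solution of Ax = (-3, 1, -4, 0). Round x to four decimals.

x = (1.5714, -1.0119)

e_1 = c_1/‖c_1‖ = (1, 4, -4, 1)/5.8310 = (0.1715, 0.6860, -0.6860, 0.1715).
r_{12} = e_1·c_2 = 6.1739.
u_2 = c_2 − 6.1739·e_1 = (2.9412, -0.2353, 0.2353, -1.0588).
‖u_2‖ = 3.1436, so e_2 = (0.9356, -0.0748, 0.0748, -0.3368).
Qᵀb = (2.9155, -3.1810).
Back-substitute: x_2 = -3.1810/3.1436 = -1.0119.
x_1 = (2.9155 − 6.1739·(-1.0119))/5.8310 = 1.5714.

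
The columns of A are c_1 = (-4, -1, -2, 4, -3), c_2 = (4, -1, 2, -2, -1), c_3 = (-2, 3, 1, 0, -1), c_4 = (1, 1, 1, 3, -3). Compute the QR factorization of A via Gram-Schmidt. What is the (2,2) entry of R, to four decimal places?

c_1 = (-4, -1, -2, 4, -3); ‖c_1‖ = 6.7823, so q_1 = (-0.5898, -0.1474, -0.2949, 0.5898, -0.4423).
q_1·c_2 = (-0.5898)·4 + (-0.1474)·(-1) + (-0.2949)·2 + 0.5898·(-2) + (-0.4423)·(-1) = -3.5386.
u_2 = c_2 + 3.5386·q_1 = (1.9130, -1.5217, 0.9565, 0.0870, -2.5652).
r_{22} = ‖u_2‖ = 3.6713.

r_{22} = 3.6713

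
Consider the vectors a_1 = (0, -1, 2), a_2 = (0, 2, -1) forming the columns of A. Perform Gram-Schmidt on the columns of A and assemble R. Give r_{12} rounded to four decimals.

r_{12} = -1.7889

a_1 = (0, -1, 2); ‖a_1‖ = 2.2361, so e_1 = (0.0000, -0.4472, 0.8944).
r_{12} = e_1·a_2 = -1.7889.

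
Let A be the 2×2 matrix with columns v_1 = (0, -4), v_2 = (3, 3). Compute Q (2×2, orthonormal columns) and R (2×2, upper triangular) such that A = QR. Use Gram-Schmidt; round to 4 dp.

Q = [[0.0000, 1.0000], [-1.0000, 0.0000]], R = [[4.0000, -3.0000], [0.0000, 3.0000]]

q_1 = v_1/‖v_1‖ = (0, -4)/4.0000 = (0.0000, -1.0000).
r_{12} = q_1·v_2 = -3.0000.
u_2 = v_2 + 3.0000·q_1 = (3.0000, 0.0000).
‖u_2‖ = 3.0000, so q_2 = (1.0000, 0.0000).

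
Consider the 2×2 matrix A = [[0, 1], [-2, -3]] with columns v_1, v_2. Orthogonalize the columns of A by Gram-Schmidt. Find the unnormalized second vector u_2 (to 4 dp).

e_1 = v_1/‖v_1‖ = (0, -2)/2.0000 = (0.0000, -1.0000).
r_{12} = e_1·v_2 = 3.0000.
u_2 = v_2 − 3.0000·e_1 = (1.0000, 0.0000).

u_2 = (1.0000, 0.0000)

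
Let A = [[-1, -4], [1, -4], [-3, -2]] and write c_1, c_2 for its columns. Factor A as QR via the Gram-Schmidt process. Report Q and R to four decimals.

q_1 = c_1/‖c_1‖ = (-1, 1, -3)/3.3166 = (-0.3015, 0.3015, -0.9045).
r_{12} = q_1·c_2 = 1.8091.
u_2 = c_2 − 1.8091·q_1 = (-3.4545, -4.5455, -0.3636).
‖u_2‖ = 5.7208, so q_2 = (-0.6039, -0.7946, -0.0636).

Q = [[-0.3015, -0.6039], [0.3015, -0.7946], [-0.9045, -0.0636]], R = [[3.3166, 1.8091], [0.0000, 5.7208]]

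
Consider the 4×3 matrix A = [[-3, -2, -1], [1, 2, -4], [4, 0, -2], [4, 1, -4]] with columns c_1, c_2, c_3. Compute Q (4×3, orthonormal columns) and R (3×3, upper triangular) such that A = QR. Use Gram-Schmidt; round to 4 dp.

Q = [[-0.4629, -0.4842, -0.7419], [0.1543, 0.7263, -0.5557], [0.6172, -0.4842, -0.0451], [0.6172, -0.0605, -0.3724]], R = [[6.4807, 1.8516, -3.8576], [0.0000, 2.3604, -1.2105], [0.0000, 0.0000, 4.5447]]

c_1 = (-3, 1, 4, 4); ‖c_1‖ = 6.4807, so q_1 = (-0.4629, 0.1543, 0.6172, 0.6172).
q_1·c_2 = (-0.4629)·(-2) + 0.1543·2 + 0.6172·0 + 0.6172·1 = 1.8516.
u_2 = c_2 − 1.8516·q_1 = (-1.1429, 1.7143, -1.1429, -0.1429).
‖u_2‖ = 2.3604, so q_2 = (-0.4842, 0.7263, -0.4842, -0.0605).
q_1·c_3 = (-0.4629)·(-1) + 0.1543·(-4) + 0.6172·(-2) + 0.6172·(-4) = -3.8576; q_2·c_3 = (-0.4842)·(-1) + 0.7263·(-4) + (-0.4842)·(-2) + (-0.0605)·(-4) = -1.2105.
u_3 = c_3 + 3.8576·q_1 + 1.2105·q_2 = (-3.3718, -2.5256, -0.2051, -1.6923).
‖u_3‖ = 4.5447, so q_3 = (-0.7419, -0.5557, -0.0451, -0.3724).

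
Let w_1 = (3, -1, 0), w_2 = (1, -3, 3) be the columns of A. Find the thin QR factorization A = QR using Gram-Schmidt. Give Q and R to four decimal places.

Q = [[0.9487, -0.2039], [-0.3162, -0.6116], [0.0000, 0.7645]], R = [[3.1623, 1.8974], [0.0000, 3.9243]]

w_1 = (3, -1, 0); ‖w_1‖ = 3.1623, so e_1 = (0.9487, -0.3162, 0.0000).
e_1·w_2 = 0.9487·1 + (-0.3162)·(-3) + 0.0000·3 = 1.8974.
u_2 = w_2 − 1.8974·e_1 = (-0.8000, -2.4000, 3.0000).
‖u_2‖ = 3.9243, so e_2 = (-0.2039, -0.6116, 0.7645).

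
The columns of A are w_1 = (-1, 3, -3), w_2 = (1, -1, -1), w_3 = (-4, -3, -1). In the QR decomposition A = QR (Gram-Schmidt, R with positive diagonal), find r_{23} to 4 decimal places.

w_1 = (-1, 3, -3); ‖w_1‖ = 4.3589, so e_1 = (-0.2294, 0.6882, -0.6882).
e_1·w_2 = (-0.2294)·1 + 0.6882·(-1) + (-0.6882)·(-1) = -0.2294.
u_2 = w_2 + 0.2294·e_1 = (0.9474, -0.8421, -1.1579).
‖u_2‖ = 1.7168, so e_2 = (0.5518, -0.4905, -0.6745).
r_{23} = e_2·w_3 = -0.0613.

r_{23} = -0.0613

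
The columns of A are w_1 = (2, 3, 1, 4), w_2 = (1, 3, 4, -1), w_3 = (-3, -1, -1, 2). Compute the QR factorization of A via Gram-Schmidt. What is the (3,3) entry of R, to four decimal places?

r_{33} = 3.0561

q_1 = w_1/‖w_1‖ = (2, 3, 1, 4)/5.4772 = (0.3651, 0.5477, 0.1826, 0.7303).
r_{12} = q_1·w_2 = 2.0083.
u_2 = w_2 − 2.0083·q_1 = (0.2667, 1.9000, 3.6333, -2.4667).
‖u_2‖ = 4.7924, so q_2 = (0.0556, 0.3965, 0.7582, -0.5147).
r_{13} = q_1·w_3 = -0.3651; r_{23} = q_2·w_3 = -2.3510.
u_3 = w_3 + 0.3651·q_1 + 2.3510·q_2 = (-2.7358, 0.1321, 0.8491, 1.0566).
r_{33} = ‖u_3‖ = 3.0561.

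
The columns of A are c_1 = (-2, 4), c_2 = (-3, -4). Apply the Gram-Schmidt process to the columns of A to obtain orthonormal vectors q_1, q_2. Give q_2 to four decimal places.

q_2 = (-0.8944, -0.4472)

q_1 = c_1/‖c_1‖ = (-2, 4)/4.4721 = (-0.4472, 0.8944).
r_{12} = q_1·c_2 = -2.2361.
u_2 = c_2 + 2.2361·q_1 = (-4.0000, -2.0000).
‖u_2‖ = 4.4721, so q_2 = (-0.8944, -0.4472).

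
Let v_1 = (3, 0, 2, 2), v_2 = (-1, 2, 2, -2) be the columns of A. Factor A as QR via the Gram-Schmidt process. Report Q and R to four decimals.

Q = [[0.7276, -0.1333], [0.0000, 0.5664], [0.4851, 0.6663], [0.4851, -0.4664]], R = [[4.1231, -0.7276], [0.0000, 3.5314]]

q_1 = v_1/‖v_1‖ = (3, 0, 2, 2)/4.1231 = (0.7276, 0.0000, 0.4851, 0.4851).
r_{12} = q_1·v_2 = -0.7276.
u_2 = v_2 + 0.7276·q_1 = (-0.4706, 2.0000, 2.3529, -1.6471).
‖u_2‖ = 3.5314, so q_2 = (-0.1333, 0.5664, 0.6663, -0.4664).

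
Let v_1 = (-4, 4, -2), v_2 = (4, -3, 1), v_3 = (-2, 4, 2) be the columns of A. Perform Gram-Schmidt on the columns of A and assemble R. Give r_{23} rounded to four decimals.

r_{23} = -1.3333

v_1 = (-4, 4, -2); ‖v_1‖ = 6.0000, so e_1 = (-0.6667, 0.6667, -0.3333).
e_1·v_2 = (-0.6667)·4 + 0.6667·(-3) + (-0.3333)·1 = -5.0000.
u_2 = v_2 + 5.0000·e_1 = (0.6667, 0.3333, -0.6667).
‖u_2‖ = 1.0000, so e_2 = (0.6667, 0.3333, -0.6667).
r_{23} = e_2·v_3 = -1.3333.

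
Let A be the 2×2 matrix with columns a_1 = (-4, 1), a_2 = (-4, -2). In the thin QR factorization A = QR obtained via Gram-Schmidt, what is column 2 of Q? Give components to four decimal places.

q_1 = a_1/‖a_1‖ = (-4, 1)/4.1231 = (-0.9701, 0.2425).
r_{12} = q_1·a_2 = 3.3955.
u_2 = a_2 − 3.3955·q_1 = (-0.7059, -2.8235).
‖u_2‖ = 2.9104, so q_2 = (-0.2425, -0.9701).

q_2 = (-0.2425, -0.9701)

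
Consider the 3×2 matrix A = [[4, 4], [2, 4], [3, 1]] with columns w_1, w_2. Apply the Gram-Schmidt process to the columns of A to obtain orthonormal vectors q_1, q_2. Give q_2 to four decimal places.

q_2 = (0.0984, 0.7625, -0.6395)

w_1 = (4, 2, 3); ‖w_1‖ = 5.3852, so q_1 = (0.7428, 0.3714, 0.5571).
q_1·w_2 = 0.7428·4 + 0.3714·4 + 0.5571·1 = 5.0138.
u_2 = w_2 − 5.0138·q_1 = (0.2759, 2.1379, -1.7931).
‖u_2‖ = 2.8039, so q_2 = (0.0984, 0.7625, -0.6395).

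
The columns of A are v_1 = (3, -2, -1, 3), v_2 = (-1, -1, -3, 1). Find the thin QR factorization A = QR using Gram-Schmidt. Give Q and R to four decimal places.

v_1 = (3, -2, -1, 3); ‖v_1‖ = 4.7958, so e_1 = (0.6255, -0.4170, -0.2085, 0.6255).
e_1·v_2 = 0.6255·(-1) + (-0.4170)·(-1) + (-0.2085)·(-3) + 0.6255·1 = 1.0426.
u_2 = v_2 − 1.0426·e_1 = (-1.6522, -0.5652, -2.7826, 0.3478).
‖u_2‖ = 3.3035, so e_2 = (-0.5001, -0.1711, -0.8423, 0.1053).

Q = [[0.6255, -0.5001], [-0.4170, -0.1711], [-0.2085, -0.8423], [0.6255, 0.1053]], R = [[4.7958, 1.0426], [0.0000, 3.3035]]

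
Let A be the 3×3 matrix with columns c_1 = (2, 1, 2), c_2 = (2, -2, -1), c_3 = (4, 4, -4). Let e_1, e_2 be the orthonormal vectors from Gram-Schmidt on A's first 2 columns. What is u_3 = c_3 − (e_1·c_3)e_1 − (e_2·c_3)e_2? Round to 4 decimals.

u_3 = (2.2222, 4.4444, -4.4444)

c_1 = (2, 1, 2); ‖c_1‖ = 3.0000, so e_1 = (0.6667, 0.3333, 0.6667).
e_1·c_2 = 0.6667·2 + 0.3333·(-2) + 0.6667·(-1) = 0.0000.
u_2 = c_2 + 0.0000·e_1 = (2.0000, -2.0000, -1.0000).
‖u_2‖ = 3.0000, so e_2 = (0.6667, -0.6667, -0.3333).
e_1·c_3 = 0.6667·4 + 0.3333·4 + 0.6667·(-4) = 1.3333; e_2·c_3 = 0.6667·4 + (-0.6667)·4 + (-0.3333)·(-4) = 1.3333.
u_3 = c_3 − 1.3333·e_1 − 1.3333·e_2 = (2.2222, 4.4444, -4.4444).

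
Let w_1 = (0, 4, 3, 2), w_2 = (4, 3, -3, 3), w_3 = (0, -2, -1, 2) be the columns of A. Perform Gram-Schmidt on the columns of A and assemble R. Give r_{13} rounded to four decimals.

w_1 = (0, 4, 3, 2); ‖w_1‖ = 5.3852, so e_1 = (0.0000, 0.7428, 0.5571, 0.3714).
r_{13} = e_1·w_3 = -1.2999.

r_{13} = -1.2999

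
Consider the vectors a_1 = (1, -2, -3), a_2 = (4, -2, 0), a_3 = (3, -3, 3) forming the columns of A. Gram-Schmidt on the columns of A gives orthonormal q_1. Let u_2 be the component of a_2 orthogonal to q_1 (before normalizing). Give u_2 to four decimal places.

u_2 = (3.4286, -0.8571, 1.7143)

q_1 = a_1/‖a_1‖ = (1, -2, -3)/3.7417 = (0.2673, -0.5345, -0.8018).
r_{12} = q_1·a_2 = 2.1381.
u_2 = a_2 − 2.1381·q_1 = (3.4286, -0.8571, 1.7143).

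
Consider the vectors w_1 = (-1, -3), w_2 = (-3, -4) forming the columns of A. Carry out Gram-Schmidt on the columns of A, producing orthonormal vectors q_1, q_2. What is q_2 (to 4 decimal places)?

q_2 = (-0.9487, 0.3162)

q_1 = w_1/‖w_1‖ = (-1, -3)/3.1623 = (-0.3162, -0.9487).
r_{12} = q_1·w_2 = 4.7434.
u_2 = w_2 − 4.7434·q_1 = (-1.5000, 0.5000).
‖u_2‖ = 1.5811, so q_2 = (-0.9487, 0.3162).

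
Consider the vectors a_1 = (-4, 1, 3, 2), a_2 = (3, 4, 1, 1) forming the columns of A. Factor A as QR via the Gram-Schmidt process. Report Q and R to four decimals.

q_1 = a_1/‖a_1‖ = (-4, 1, 3, 2)/5.4772 = (-0.7303, 0.1826, 0.5477, 0.3651).
r_{12} = q_1·a_2 = -0.5477.
u_2 = a_2 + 0.5477·q_1 = (2.6000, 4.1000, 1.3000, 1.2000).
‖u_2‖ = 5.1672, so q_2 = (0.5032, 0.7935, 0.2516, 0.2322).

Q = [[-0.7303, 0.5032], [0.1826, 0.7935], [0.5477, 0.2516], [0.3651, 0.2322]], R = [[5.4772, -0.5477], [0.0000, 5.1672]]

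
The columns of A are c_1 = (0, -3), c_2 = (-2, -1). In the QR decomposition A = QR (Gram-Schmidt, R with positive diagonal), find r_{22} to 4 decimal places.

c_1 = (0, -3); ‖c_1‖ = 3.0000, so q_1 = (0.0000, -1.0000).
q_1·c_2 = 0.0000·(-2) + (-1.0000)·(-1) = 1.0000.
u_2 = c_2 − 1.0000·q_1 = (-2.0000, 0.0000).
r_{22} = ‖u_2‖ = 2.0000.

r_{22} = 2.0000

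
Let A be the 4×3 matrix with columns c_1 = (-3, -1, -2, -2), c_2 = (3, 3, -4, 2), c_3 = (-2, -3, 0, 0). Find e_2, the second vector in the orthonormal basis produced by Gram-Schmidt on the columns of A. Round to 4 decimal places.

c_1 = (-3, -1, -2, -2); ‖c_1‖ = 4.2426, so e_1 = (-0.7071, -0.2357, -0.4714, -0.4714).
e_1·c_2 = (-0.7071)·3 + (-0.2357)·3 + (-0.4714)·(-4) + (-0.4714)·2 = -1.8856.
u_2 = c_2 + 1.8856·e_1 = (1.6667, 2.5556, -4.8889, 1.1111).
‖u_2‖ = 5.8689, so e_2 = (0.2840, 0.4354, -0.8330, 0.1893).

e_2 = (0.2840, 0.4354, -0.8330, 0.1893)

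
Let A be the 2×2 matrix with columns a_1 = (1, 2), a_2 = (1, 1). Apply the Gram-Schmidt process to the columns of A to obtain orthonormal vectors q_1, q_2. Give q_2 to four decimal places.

q_1 = a_1/‖a_1‖ = (1, 2)/2.2361 = (0.4472, 0.8944).
r_{12} = q_1·a_2 = 1.3416.
u_2 = a_2 − 1.3416·q_1 = (0.4000, -0.2000).
‖u_2‖ = 0.4472, so q_2 = (0.8944, -0.4472).

q_2 = (0.8944, -0.4472)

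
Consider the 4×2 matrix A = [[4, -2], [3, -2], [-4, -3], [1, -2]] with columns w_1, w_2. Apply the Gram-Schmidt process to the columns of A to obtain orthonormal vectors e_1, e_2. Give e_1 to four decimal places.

w_1 = (4, 3, -4, 1); ‖w_1‖ = 6.4807, so e_1 = (0.6172, 0.4629, -0.6172, 0.1543).

e_1 = (0.6172, 0.4629, -0.6172, 0.1543)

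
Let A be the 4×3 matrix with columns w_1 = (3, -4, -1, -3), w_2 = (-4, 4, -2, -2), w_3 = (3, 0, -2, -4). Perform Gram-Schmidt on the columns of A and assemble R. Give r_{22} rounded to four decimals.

r_{22} = 5.3452

e_1 = w_1/‖w_1‖ = (3, -4, -1, -3)/5.9161 = (0.5071, -0.6761, -0.1690, -0.5071).
r_{12} = e_1·w_2 = -3.3806.
u_2 = w_2 + 3.3806·e_1 = (-2.2857, 1.7143, -2.5714, -3.7143).
r_{22} = ‖u_2‖ = 5.3452.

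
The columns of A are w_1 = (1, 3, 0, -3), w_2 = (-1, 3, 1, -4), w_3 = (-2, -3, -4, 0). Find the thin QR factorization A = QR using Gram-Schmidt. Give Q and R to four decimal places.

q_1 = w_1/‖w_1‖ = (1, 3, 0, -3)/4.3589 = (0.2294, 0.6882, 0.0000, -0.6882).
r_{12} = q_1·w_2 = 4.5883.
u_2 = w_2 − 4.5883·q_1 = (-2.0526, -0.1579, 1.0000, -0.8421).
‖u_2‖ = 2.4387, so q_2 = (-0.8417, -0.0647, 0.4101, -0.3453).
r_{13} = q_1·w_3 = -2.5236; r_{23} = q_2·w_3 = 0.2374.
u_3 = w_3 + 2.5236·q_1 − 0.2374·q_2 = (-1.2212, -1.2478, -4.0973, -1.6549).
‖u_3‖ = 4.7513, so q_3 = (-0.2570, -0.2626, -0.8624, -0.3483).

Q = [[0.2294, -0.8417, -0.2570], [0.6882, -0.0647, -0.2626], [0.0000, 0.4101, -0.8624], [-0.6882, -0.3453, -0.3483]], R = [[4.3589, 4.5883, -2.5236], [0.0000, 2.4387, 0.2374], [0.0000, 0.0000, 4.7513]]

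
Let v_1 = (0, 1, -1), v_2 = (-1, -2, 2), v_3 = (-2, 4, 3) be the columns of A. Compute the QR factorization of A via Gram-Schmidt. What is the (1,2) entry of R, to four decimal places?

v_1 = (0, 1, -1); ‖v_1‖ = 1.4142, so e_1 = (0.0000, 0.7071, -0.7071).
r_{12} = e_1·v_2 = -2.8284.

r_{12} = -2.8284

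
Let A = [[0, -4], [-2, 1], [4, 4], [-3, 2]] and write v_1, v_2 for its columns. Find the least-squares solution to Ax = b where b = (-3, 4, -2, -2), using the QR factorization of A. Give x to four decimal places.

v_1 = (0, -2, 4, -3); ‖v_1‖ = 5.3852, so e_1 = (0.0000, -0.3714, 0.7428, -0.5571).
e_1·v_2 = 0.0000·(-4) + (-0.3714)·1 + 0.7428·4 + (-0.5571)·2 = 1.4856.
u_2 = v_2 − 1.4856·e_1 = (-4.0000, 1.5517, 2.8966, 2.8276).
‖u_2‖ = 5.8986, so e_2 = (-0.6781, 0.2631, 0.4911, 0.4794).
Qᵀb = (-1.8570, 1.1458).
Back-substitute: x_2 = 1.1458/5.8986 = 0.1943.
x_1 = (-1.8570 − 1.4856·0.1943)/5.3852 = -0.3984.

x = (-0.3984, 0.1943)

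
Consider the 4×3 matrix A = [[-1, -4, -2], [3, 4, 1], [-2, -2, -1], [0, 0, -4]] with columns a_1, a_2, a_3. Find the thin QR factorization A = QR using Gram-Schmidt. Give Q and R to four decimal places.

a_1 = (-1, 3, -2, 0); ‖a_1‖ = 3.7417, so e_1 = (-0.2673, 0.8018, -0.5345, 0.0000).
e_1·a_2 = (-0.2673)·(-4) + 0.8018·4 + (-0.5345)·(-2) + 0.0000·0 = 5.3452.
u_2 = a_2 − 5.3452·e_1 = (-2.5714, -0.2857, 0.8571, 0.0000).
‖u_2‖ = 2.7255, so e_2 = (-0.9435, -0.1048, 0.3145, 0.0000).
e_1·a_3 = (-0.2673)·(-2) + 0.8018·1 + (-0.5345)·(-1) + 0.0000·(-4) = 1.8708; e_2·a_3 = (-0.9435)·(-2) + (-0.1048)·1 + 0.3145·(-1) + 0.0000·(-4) = 1.4676.
u_3 = a_3 − 1.8708·e_1 − 1.4676·e_2 = (-0.1154, -0.3462, -0.4615, -4.0000).
‖u_3‖ = 4.0430, so e_3 = (-0.0285, -0.0856, -0.1142, -0.9894).

Q = [[-0.2673, -0.9435, -0.0285], [0.8018, -0.1048, -0.0856], [-0.5345, 0.3145, -0.1142], [0.0000, 0.0000, -0.9894]], R = [[3.7417, 5.3452, 1.8708], [0.0000, 2.7255, 1.4676], [0.0000, 0.0000, 4.0430]]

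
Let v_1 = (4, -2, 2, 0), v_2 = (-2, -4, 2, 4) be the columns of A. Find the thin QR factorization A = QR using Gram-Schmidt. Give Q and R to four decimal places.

Q = [[0.8165, -0.4252], [-0.4082, -0.5846], [0.4082, 0.2657], [0.0000, 0.6378]], R = [[4.8990, 0.8165], [0.0000, 6.2716]]

v_1 = (4, -2, 2, 0); ‖v_1‖ = 4.8990, so e_1 = (0.8165, -0.4082, 0.4082, 0.0000).
e_1·v_2 = 0.8165·(-2) + (-0.4082)·(-4) + 0.4082·2 + 0.0000·4 = 0.8165.
u_2 = v_2 − 0.8165·e_1 = (-2.6667, -3.6667, 1.6667, 4.0000).
‖u_2‖ = 6.2716, so e_2 = (-0.4252, -0.5846, 0.2657, 0.6378).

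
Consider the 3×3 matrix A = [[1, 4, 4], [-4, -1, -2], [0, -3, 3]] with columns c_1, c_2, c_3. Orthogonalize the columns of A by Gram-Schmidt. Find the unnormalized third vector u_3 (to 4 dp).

c_1 = (1, -4, 0); ‖c_1‖ = 4.1231, so e_1 = (0.2425, -0.9701, 0.0000).
e_1·c_2 = 0.2425·4 + (-0.9701)·(-1) + 0.0000·(-3) = 1.9403.
u_2 = c_2 − 1.9403·e_1 = (3.5294, 0.8824, -3.0000).
‖u_2‖ = 4.7154, so e_2 = (0.7485, 0.1871, -0.6362).
e_1·c_3 = 0.2425·4 + (-0.9701)·(-2) + 0.0000·3 = 2.9104; e_2·c_3 = 0.7485·4 + 0.1871·(-2) + (-0.6362)·3 = 0.7111.
u_3 = c_3 − 2.9104·e_1 − 0.7111·e_2 = (2.7619, 0.6905, 3.4524).

u_3 = (2.7619, 0.6905, 3.4524)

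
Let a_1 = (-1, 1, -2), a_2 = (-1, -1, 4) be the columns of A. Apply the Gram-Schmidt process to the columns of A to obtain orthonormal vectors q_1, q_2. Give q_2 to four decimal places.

a_1 = (-1, 1, -2); ‖a_1‖ = 2.4495, so q_1 = (-0.4082, 0.4082, -0.8165).
q_1·a_2 = (-0.4082)·(-1) + 0.4082·(-1) + (-0.8165)·4 = -3.2660.
u_2 = a_2 + 3.2660·q_1 = (-2.3333, 0.3333, 1.3333).
‖u_2‖ = 2.7080, so q_2 = (-0.8616, 0.1231, 0.4924).

q_2 = (-0.8616, 0.1231, 0.4924)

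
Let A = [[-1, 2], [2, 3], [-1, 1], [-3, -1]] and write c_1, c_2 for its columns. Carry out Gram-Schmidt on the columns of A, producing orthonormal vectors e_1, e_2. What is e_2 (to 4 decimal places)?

e_2 = (0.6761, 0.6198, 0.3944, 0.0563)

c_1 = (-1, 2, -1, -3); ‖c_1‖ = 3.8730, so e_1 = (-0.2582, 0.5164, -0.2582, -0.7746).
e_1·c_2 = (-0.2582)·2 + 0.5164·3 + (-0.2582)·1 + (-0.7746)·(-1) = 1.5492.
u_2 = c_2 − 1.5492·e_1 = (2.4000, 2.2000, 1.4000, 0.2000).
‖u_2‖ = 3.5496, so e_2 = (0.6761, 0.6198, 0.3944, 0.0563).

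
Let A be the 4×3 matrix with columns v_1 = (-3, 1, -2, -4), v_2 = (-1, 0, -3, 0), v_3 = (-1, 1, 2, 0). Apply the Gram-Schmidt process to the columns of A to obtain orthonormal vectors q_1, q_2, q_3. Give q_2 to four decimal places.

v_1 = (-3, 1, -2, -4); ‖v_1‖ = 5.4772, so q_1 = (-0.5477, 0.1826, -0.3651, -0.7303).
q_1·v_2 = (-0.5477)·(-1) + 0.1826·0 + (-0.3651)·(-3) + (-0.7303)·0 = 1.6432.
u_2 = v_2 − 1.6432·q_1 = (-0.1000, -0.3000, -2.4000, 1.2000).
‖u_2‖ = 2.7019, so q_2 = (-0.0370, -0.1110, -0.8883, 0.4441).

q_2 = (-0.0370, -0.1110, -0.8883, 0.4441)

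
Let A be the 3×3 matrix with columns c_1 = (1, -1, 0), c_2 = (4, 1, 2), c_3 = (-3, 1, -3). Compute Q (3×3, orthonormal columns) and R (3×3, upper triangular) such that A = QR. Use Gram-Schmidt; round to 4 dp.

Q = [[0.7071, 0.6155, 0.3482], [-0.7071, 0.6155, 0.3482], [0.0000, 0.4924, -0.8704]], R = [[1.4142, 2.1213, -2.8284], [0.0000, 4.0620, -2.7080], [0.0000, 0.0000, 1.9149]]

c_1 = (1, -1, 0); ‖c_1‖ = 1.4142, so e_1 = (0.7071, -0.7071, 0.0000).
e_1·c_2 = 0.7071·4 + (-0.7071)·1 + 0.0000·2 = 2.1213.
u_2 = c_2 − 2.1213·e_1 = (2.5000, 2.5000, 2.0000).
‖u_2‖ = 4.0620, so e_2 = (0.6155, 0.6155, 0.4924).
e_1·c_3 = 0.7071·(-3) + (-0.7071)·1 + 0.0000·(-3) = -2.8284; e_2·c_3 = 0.6155·(-3) + 0.6155·1 + 0.4924·(-3) = -2.7080.
u_3 = c_3 + 2.8284·e_1 + 2.7080·e_2 = (0.6667, 0.6667, -1.6667).
‖u_3‖ = 1.9149, so e_3 = (0.3482, 0.3482, -0.8704).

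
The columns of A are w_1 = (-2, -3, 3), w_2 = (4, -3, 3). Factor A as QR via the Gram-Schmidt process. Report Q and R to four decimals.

e_1 = w_1/‖w_1‖ = (-2, -3, 3)/4.6904 = (-0.4264, -0.6396, 0.6396).
r_{12} = e_1·w_2 = 2.1320.
u_2 = w_2 − 2.1320·e_1 = (4.9091, -1.6364, 1.6364).
‖u_2‖ = 5.4272, so e_2 = (0.9045, -0.3015, 0.3015).

Q = [[-0.4264, 0.9045], [-0.6396, -0.3015], [0.6396, 0.3015]], R = [[4.6904, 2.1320], [0.0000, 5.4272]]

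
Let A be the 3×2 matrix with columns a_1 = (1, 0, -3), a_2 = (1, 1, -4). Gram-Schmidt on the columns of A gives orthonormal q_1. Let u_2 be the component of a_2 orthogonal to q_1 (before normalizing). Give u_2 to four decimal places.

u_2 = (-0.3000, 1.0000, -0.1000)

q_1 = a_1/‖a_1‖ = (1, 0, -3)/3.1623 = (0.3162, 0.0000, -0.9487).
r_{12} = q_1·a_2 = 4.1110.
u_2 = a_2 − 4.1110·q_1 = (-0.3000, 1.0000, -0.1000).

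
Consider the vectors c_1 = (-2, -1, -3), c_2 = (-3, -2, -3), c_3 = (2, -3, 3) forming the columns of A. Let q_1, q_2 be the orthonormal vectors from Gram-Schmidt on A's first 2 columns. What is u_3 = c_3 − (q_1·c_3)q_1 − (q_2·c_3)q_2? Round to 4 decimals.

u_3 = (1.8947, -1.8947, -0.6316)

c_1 = (-2, -1, -3); ‖c_1‖ = 3.7417, so q_1 = (-0.5345, -0.2673, -0.8018).
q_1·c_2 = (-0.5345)·(-3) + (-0.2673)·(-2) + (-0.8018)·(-3) = 4.5434.
u_2 = c_2 − 4.5434·q_1 = (-0.5714, -0.7857, 0.6429).
‖u_2‖ = 1.1650, so q_2 = (-0.4905, -0.6745, 0.5518).
q_1·c_3 = (-0.5345)·2 + (-0.2673)·(-3) + (-0.8018)·3 = -2.6726; q_2·c_3 = (-0.4905)·2 + (-0.6745)·(-3) + 0.5518·3 = 2.6978.
u_3 = c_3 + 2.6726·q_1 − 2.6978·q_2 = (1.8947, -1.8947, -0.6316).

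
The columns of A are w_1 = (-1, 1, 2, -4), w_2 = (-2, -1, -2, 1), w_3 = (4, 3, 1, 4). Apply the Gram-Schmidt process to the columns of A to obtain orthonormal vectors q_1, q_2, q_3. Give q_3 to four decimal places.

w_1 = (-1, 1, 2, -4); ‖w_1‖ = 4.6904, so q_1 = (-0.2132, 0.2132, 0.4264, -0.8528).
q_1·w_2 = (-0.2132)·(-2) + 0.2132·(-1) + 0.4264·(-2) + (-0.8528)·1 = -1.4924.
u_2 = w_2 + 1.4924·q_1 = (-2.3182, -0.6818, -1.3636, -0.2727).
‖u_2‖ = 2.7880, so q_2 = (-0.8315, -0.2446, -0.4891, -0.0978).
q_1·w_3 = (-0.2132)·4 + 0.2132·3 + 0.4264·1 + (-0.8528)·4 = -3.1980; q_2·w_3 = (-0.8315)·4 + (-0.2446)·3 + (-0.4891)·1 + (-0.0978)·4 = -4.9401.
u_3 = w_3 + 3.1980·q_1 + 4.9401·q_2 = (-0.7895, 2.4737, -0.0526, 0.7895).
‖u_3‖ = 2.7145, so q_3 = (-0.2908, 0.9113, -0.0194, 0.2908).

q_3 = (-0.2908, 0.9113, -0.0194, 0.2908)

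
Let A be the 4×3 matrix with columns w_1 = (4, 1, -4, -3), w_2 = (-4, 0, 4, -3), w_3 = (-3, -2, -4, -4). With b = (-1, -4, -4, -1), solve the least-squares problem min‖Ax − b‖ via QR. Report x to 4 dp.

w_1 = (4, 1, -4, -3); ‖w_1‖ = 6.4807, so e_1 = (0.6172, 0.1543, -0.6172, -0.4629).
e_1·w_2 = 0.6172·(-4) + 0.1543·0 + (-0.6172)·4 + (-0.4629)·(-3) = -3.5490.
u_2 = w_2 + 3.5490·e_1 = (-1.8095, 0.5476, 1.8095, -4.6429).
‖u_2‖ = 5.3296, so e_2 = (-0.3395, 0.1028, 0.3395, -0.8711).
e_1·w_3 = 0.6172·(-3) + 0.1543·(-2) + (-0.6172)·(-4) + (-0.4629)·(-4) = 2.1602; e_2·w_3 = (-0.3395)·(-3) + 0.1028·(-2) + 0.3395·(-4) + (-0.8711)·(-4) = 2.9396.
u_3 = w_3 − 2.1602·e_1 − 2.9396·e_2 = (-3.3353, -2.6354, -3.6647, -0.4392).
‖u_3‖ = 5.6296, so e_3 = (-0.5925, -0.4681, -0.6510, -0.0780).
Qᵀb = (1.6973, -0.5584, 5.1469).
Back-substitute: x_3 = 5.1469/5.6296 = 0.9143.
x_2 = (-0.5584 − 2.9396·0.9143)/5.3296 = -0.6090.
x_1 = (1.6973 + 3.5490·(-0.6090) − 2.1602·0.9143)/6.4807 = -0.3764.

x = (-0.3764, -0.6090, 0.9143)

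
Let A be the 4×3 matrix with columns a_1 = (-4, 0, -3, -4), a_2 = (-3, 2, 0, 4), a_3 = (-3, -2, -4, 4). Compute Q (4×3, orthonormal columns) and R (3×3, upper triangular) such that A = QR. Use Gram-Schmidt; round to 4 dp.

a_1 = (-4, 0, -3, -4); ‖a_1‖ = 6.4031, so q_1 = (-0.6247, 0.0000, -0.4685, -0.6247).
q_1·a_2 = (-0.6247)·(-3) + 0.0000·2 + (-0.4685)·0 + (-0.6247)·4 = -0.6247.
u_2 = a_2 + 0.6247·q_1 = (-3.3902, 2.0000, -0.2927, 3.6098).
‖u_2‖ = 5.3488, so q_2 = (-0.6338, 0.3739, -0.0547, 0.6749).
q_1·a_3 = (-0.6247)·(-3) + 0.0000·(-2) + (-0.4685)·(-4) + (-0.6247)·4 = 1.2494; q_2·a_3 = (-0.6338)·(-3) + 0.3739·(-2) + (-0.0547)·(-4) + 0.6749·4 = 4.0720.
u_3 = a_3 − 1.2494·q_1 − 4.0720·q_2 = (0.3615, -3.5226, -3.1918, 2.0324).
‖u_3‖ = 5.1824, so q_3 = (0.0697, -0.6797, -0.6159, 0.3922).

Q = [[-0.6247, -0.6338, 0.0697], [0.0000, 0.3739, -0.6797], [-0.4685, -0.0547, -0.6159], [-0.6247, 0.6749, 0.3922]], R = [[6.4031, -0.6247, 1.2494], [0.0000, 5.3488, 4.0720], [0.0000, 0.0000, 5.1824]]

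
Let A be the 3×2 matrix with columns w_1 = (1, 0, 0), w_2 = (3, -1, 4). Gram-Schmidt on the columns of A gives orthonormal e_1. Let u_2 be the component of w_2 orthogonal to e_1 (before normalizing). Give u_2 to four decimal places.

u_2 = (0.0000, -1.0000, 4.0000)

e_1 = w_1/‖w_1‖ = (1, 0, 0)/1.0000 = (1.0000, 0.0000, 0.0000).
r_{12} = e_1·w_2 = 3.0000.
u_2 = w_2 − 3.0000·e_1 = (0.0000, -1.0000, 4.0000).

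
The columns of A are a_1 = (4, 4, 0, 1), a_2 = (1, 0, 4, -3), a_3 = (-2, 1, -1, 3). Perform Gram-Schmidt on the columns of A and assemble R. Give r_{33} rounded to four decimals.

r_{33} = 2.5181

e_1 = a_1/‖a_1‖ = (4, 4, 0, 1)/5.7446 = (0.6963, 0.6963, 0.0000, 0.1741).
r_{12} = e_1·a_2 = 0.1741.
u_2 = a_2 − 0.1741·e_1 = (0.8788, -0.1212, 4.0000, -3.0303).
‖u_2‖ = 5.0960, so e_2 = (0.1724, -0.0238, 0.7849, -0.5946).
r_{13} = e_1·a_3 = -0.1741; r_{23} = e_2·a_3 = -2.9375.
u_3 = a_3 + 0.1741·e_1 + 2.9375·e_2 = (-1.3722, 1.0513, 1.3057, 1.2835).
r_{33} = ‖u_3‖ = 2.5181.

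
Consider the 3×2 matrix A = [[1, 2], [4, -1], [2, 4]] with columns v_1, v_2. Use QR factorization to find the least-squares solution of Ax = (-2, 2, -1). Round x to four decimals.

v_1 = (1, 4, 2); ‖v_1‖ = 4.5826, so q_1 = (0.2182, 0.8729, 0.4364).
q_1·v_2 = 0.2182·2 + 0.8729·(-1) + 0.4364·4 = 1.3093.
u_2 = v_2 − 1.3093·q_1 = (1.7143, -2.1429, 3.4286).
‖u_2‖ = 4.3916, so q_2 = (0.3904, -0.4880, 0.7807).
Qᵀb = (0.8729, -2.5373).
Back-substitute: x_2 = -2.5373/4.3916 = -0.5778.
x_1 = (0.8729 − 1.3093·(-0.5778))/4.5826 = 0.3556.

x = (0.3556, -0.5778)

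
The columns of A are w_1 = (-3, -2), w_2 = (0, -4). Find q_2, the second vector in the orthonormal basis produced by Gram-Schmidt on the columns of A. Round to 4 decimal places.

q_2 = (0.5547, -0.8321)

w_1 = (-3, -2); ‖w_1‖ = 3.6056, so q_1 = (-0.8321, -0.5547).
q_1·w_2 = (-0.8321)·0 + (-0.5547)·(-4) = 2.2188.
u_2 = w_2 − 2.2188·q_1 = (1.8462, -2.7692).
‖u_2‖ = 3.3282, so q_2 = (0.5547, -0.8321).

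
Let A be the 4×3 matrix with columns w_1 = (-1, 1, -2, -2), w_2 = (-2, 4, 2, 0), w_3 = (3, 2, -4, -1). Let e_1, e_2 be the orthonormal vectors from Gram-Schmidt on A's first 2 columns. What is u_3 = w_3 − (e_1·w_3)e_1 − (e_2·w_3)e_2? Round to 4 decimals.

u_3 = (3.3051, 2.3559, -1.4068, 0.9322)

w_1 = (-1, 1, -2, -2); ‖w_1‖ = 3.1623, so e_1 = (-0.3162, 0.3162, -0.6325, -0.6325).
e_1·w_2 = (-0.3162)·(-2) + 0.3162·4 + (-0.6325)·2 + (-0.6325)·0 = 0.6325.
u_2 = w_2 − 0.6325·e_1 = (-1.8000, 3.8000, 2.4000, 0.4000).
‖u_2‖ = 4.8580, so e_2 = (-0.3705, 0.7822, 0.4940, 0.0823).
e_1·w_3 = (-0.3162)·3 + 0.3162·2 + (-0.6325)·(-4) + (-0.6325)·(-1) = 2.8460; e_2·w_3 = (-0.3705)·3 + 0.7822·2 + 0.4940·(-4) + 0.0823·(-1) = -1.6056.
u_3 = w_3 − 2.8460·e_1 + 1.6056·e_2 = (3.3051, 2.3559, -1.4068, 0.9322).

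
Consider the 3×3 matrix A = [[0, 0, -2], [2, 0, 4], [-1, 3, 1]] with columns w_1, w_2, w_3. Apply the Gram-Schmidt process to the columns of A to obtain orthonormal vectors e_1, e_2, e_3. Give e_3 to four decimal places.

e_3 = (-1.0000, 0.0000, 0.0000)

e_1 = w_1/‖w_1‖ = (0, 2, -1)/2.2361 = (0.0000, 0.8944, -0.4472).
r_{12} = e_1·w_2 = -1.3416.
u_2 = w_2 + 1.3416·e_1 = (0.0000, 1.2000, 2.4000).
‖u_2‖ = 2.6833, so e_2 = (0.0000, 0.4472, 0.8944).
r_{13} = e_1·w_3 = 3.1305; r_{23} = e_2·w_3 = 2.6833.
u_3 = w_3 − 3.1305·e_1 − 2.6833·e_2 = (-2.0000, 0.0000, 0.0000).
‖u_3‖ = 2.0000, so e_3 = (-1.0000, 0.0000, 0.0000).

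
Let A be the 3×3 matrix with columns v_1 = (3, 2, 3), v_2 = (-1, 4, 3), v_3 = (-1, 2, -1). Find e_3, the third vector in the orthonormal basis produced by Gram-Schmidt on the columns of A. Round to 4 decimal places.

e_1 = v_1/‖v_1‖ = (3, 2, 3)/4.6904 = (0.6396, 0.4264, 0.6396).
r_{12} = e_1·v_2 = 2.9848.
u_2 = v_2 − 2.9848·e_1 = (-2.9091, 2.7273, 1.0909).
‖u_2‖ = 4.1341, so e_2 = (-0.7037, 0.6597, 0.2639).
r_{13} = e_1·v_3 = -0.4264; r_{23} = e_2·v_3 = 1.7592.
u_3 = v_3 + 0.4264·e_1 − 1.7592·e_2 = (0.5106, 1.0213, -1.1915).
‖u_3‖ = 1.6503, so e_3 = (0.3094, 0.6189, -0.7220).

e_3 = (0.3094, 0.6189, -0.7220)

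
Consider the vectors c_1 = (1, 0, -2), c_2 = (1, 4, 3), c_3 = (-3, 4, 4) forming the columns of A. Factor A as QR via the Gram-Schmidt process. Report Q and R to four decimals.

c_1 = (1, 0, -2); ‖c_1‖ = 2.2361, so e_1 = (0.4472, 0.0000, -0.8944).
e_1·c_2 = 0.4472·1 + 0.0000·4 + (-0.8944)·3 = -2.2361.
u_2 = c_2 + 2.2361·e_1 = (2.0000, 4.0000, 1.0000).
‖u_2‖ = 4.5826, so e_2 = (0.4364, 0.8729, 0.2182).
e_1·c_3 = 0.4472·(-3) + 0.0000·4 + (-0.8944)·4 = -4.9193; e_2·c_3 = 0.4364·(-3) + 0.8729·4 + 0.2182·4 = 3.0551.
u_3 = c_3 + 4.9193·e_1 − 3.0551·e_2 = (-2.1333, 1.3333, -1.0667).
‖u_3‖ = 2.7325, so e_3 = (-0.7807, 0.4880, -0.3904).

Q = [[0.4472, 0.4364, -0.7807], [0.0000, 0.8729, 0.4880], [-0.8944, 0.2182, -0.3904]], R = [[2.2361, -2.2361, -4.9193], [0.0000, 4.5826, 3.0551], [0.0000, 0.0000, 2.7325]]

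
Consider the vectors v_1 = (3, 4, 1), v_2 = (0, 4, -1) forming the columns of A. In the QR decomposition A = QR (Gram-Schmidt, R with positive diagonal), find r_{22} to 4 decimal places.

r_{22} = 2.8890

v_1 = (3, 4, 1); ‖v_1‖ = 5.0990, so e_1 = (0.5883, 0.7845, 0.1961).
e_1·v_2 = 0.5883·0 + 0.7845·4 + 0.1961·(-1) = 2.9417.
u_2 = v_2 − 2.9417·e_1 = (-1.7308, 1.6923, -1.5769).
r_{22} = ‖u_2‖ = 2.8890.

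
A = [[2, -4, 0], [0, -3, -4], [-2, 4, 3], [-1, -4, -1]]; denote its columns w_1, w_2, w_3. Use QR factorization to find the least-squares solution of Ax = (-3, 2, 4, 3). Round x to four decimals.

w_1 = (2, 0, -2, -1); ‖w_1‖ = 3.0000, so q_1 = (0.6667, 0.0000, -0.6667, -0.3333).
q_1·w_2 = 0.6667·(-4) + 0.0000·(-3) + (-0.6667)·4 + (-0.3333)·(-4) = -4.0000.
u_2 = w_2 + 4.0000·q_1 = (-1.3333, -3.0000, 1.3333, -5.3333).
‖u_2‖ = 6.4031, so q_2 = (-0.2082, -0.4685, 0.2082, -0.8329).
q_1·w_3 = 0.6667·0 + 0.0000·(-4) + (-0.6667)·3 + (-0.3333)·(-1) = -1.6667; q_2·w_3 = (-0.2082)·0 + (-0.4685)·(-4) + 0.2082·3 + (-0.8329)·(-1) = 3.3317.
u_3 = w_3 + 1.6667·q_1 − 3.3317·q_2 = (1.8049, -2.4390, 1.1951, 1.2195).
‖u_3‖ = 3.4817, so q_3 = (0.5184, -0.7005, 0.3433, 0.3503).
Qᵀb = (-5.6667, -1.9782, -0.5324).
Back-substitute: x_3 = -0.5324/3.4817 = -0.1529.
x_2 = (-1.9782 − 3.3317·(-0.1529))/6.4031 = -0.2294.
x_1 = (-5.6667 + 4.0000·(-0.2294) + 1.6667·(-0.1529))/3.0000 = -2.2797.

x = (-2.2797, -0.2294, -0.1529)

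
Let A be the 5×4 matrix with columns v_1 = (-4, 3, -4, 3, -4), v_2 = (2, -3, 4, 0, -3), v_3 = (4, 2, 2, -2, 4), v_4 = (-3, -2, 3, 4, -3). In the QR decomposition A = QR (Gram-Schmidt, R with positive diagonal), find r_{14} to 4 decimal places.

e_1 = v_1/‖v_1‖ = (-4, 3, -4, 3, -4)/8.1240 = (-0.4924, 0.3693, -0.4924, 0.3693, -0.4924).
r_{14} = e_1·v_4 = 2.2156.

r_{14} = 2.2156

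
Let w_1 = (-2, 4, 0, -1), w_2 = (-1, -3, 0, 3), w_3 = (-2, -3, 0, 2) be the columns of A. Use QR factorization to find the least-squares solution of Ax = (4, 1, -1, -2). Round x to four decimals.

w_1 = (-2, 4, 0, -1); ‖w_1‖ = 4.5826, so e_1 = (-0.4364, 0.8729, 0.0000, -0.2182).
e_1·w_2 = (-0.4364)·(-1) + 0.8729·(-3) + 0.0000·0 + (-0.2182)·3 = -2.8368.
u_2 = w_2 + 2.8368·e_1 = (-2.2381, -0.5238, 0.0000, 2.3810).
‖u_2‖ = 3.3094, so e_2 = (-0.6763, -0.1583, 0.0000, 0.7194).
e_1·w_3 = (-0.4364)·(-2) + 0.8729·(-3) + 0.0000·0 + (-0.2182)·2 = -2.1822; e_2·w_3 = (-0.6763)·(-2) + (-0.1583)·(-3) + 0.0000·0 + 0.7194·2 = 3.2663.
u_3 = w_3 + 2.1822·e_1 − 3.2663·e_2 = (-0.7435, -0.5783, 0.0000, -0.8261).
‖u_3‖ = 1.2528, so e_3 = (-0.5934, -0.4616, 0.0000, -0.6594).
Qᵀb = (-0.4364, -4.3023, -1.5166).
Back-substitute: x_3 = -1.5166/1.2528 = -1.2105.
x_2 = (-4.3023 − 3.2663·(-1.2105))/3.3094 = -0.1053.
x_1 = (-0.4364 + 2.8368·(-0.1053) + 2.1822·(-1.2105))/4.5826 = -0.7368.

x = (-0.7368, -0.1053, -1.2105)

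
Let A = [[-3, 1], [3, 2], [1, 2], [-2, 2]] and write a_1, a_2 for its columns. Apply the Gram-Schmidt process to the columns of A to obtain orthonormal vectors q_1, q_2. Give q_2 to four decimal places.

q_2 = (0.3141, 0.5194, 0.5436, 0.5798)

a_1 = (-3, 3, 1, -2); ‖a_1‖ = 4.7958, so q_1 = (-0.6255, 0.6255, 0.2085, -0.4170).
q_1·a_2 = (-0.6255)·1 + 0.6255·2 + 0.2085·2 + (-0.4170)·2 = 0.2085.
u_2 = a_2 − 0.2085·q_1 = (1.1304, 1.8696, 1.9565, 2.0870).
‖u_2‖ = 3.5995, so q_2 = (0.3141, 0.5194, 0.5436, 0.5798).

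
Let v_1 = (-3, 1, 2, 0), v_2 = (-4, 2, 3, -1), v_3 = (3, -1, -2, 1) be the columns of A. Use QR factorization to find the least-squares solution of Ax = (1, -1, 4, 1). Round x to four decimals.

x = (1.0000, 0.6667, 1.6667)

v_1 = (-3, 1, 2, 0); ‖v_1‖ = 3.7417, so e_1 = (-0.8018, 0.2673, 0.5345, 0.0000).
e_1·v_2 = (-0.8018)·(-4) + 0.2673·2 + 0.5345·3 + 0.0000·(-1) = 5.3452.
u_2 = v_2 − 5.3452·e_1 = (0.2857, 0.5714, 0.1429, -1.0000).
‖u_2‖ = 1.1952, so e_2 = (0.2390, 0.4781, 0.1195, -0.8367).
e_1·v_3 = (-0.8018)·3 + 0.2673·(-1) + 0.5345·(-2) + 0.0000·1 = -3.7417; e_2·v_3 = 0.2390·3 + 0.4781·(-1) + 0.1195·(-2) + (-0.8367)·1 = -0.8367.
u_3 = v_3 + 3.7417·e_1 + 0.8367·e_2 = (0.2000, 0.4000, 0.1000, 0.3000).
‖u_3‖ = 0.5477, so e_3 = (0.3651, 0.7303, 0.1826, 0.5477).
Qᵀb = (1.0690, -0.5976, 0.9129).
Back-substitute: x_3 = 0.9129/0.5477 = 1.6667.
x_2 = (-0.5976 + 0.8367·1.6667)/1.1952 = 0.6667.
x_1 = (1.0690 − 5.3452·0.6667 + 3.7417·1.6667)/3.7417 = 1.0000.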